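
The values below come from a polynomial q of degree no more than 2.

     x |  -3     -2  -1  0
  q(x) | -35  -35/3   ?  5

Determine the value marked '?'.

5/3

On equispaced nodes a degree-2 polynomial has vanishing third forward difference, so
  - q(-3) + 3·q(-2) - 3·q(-1) + q(0) = 0.
Substituting the known values and solving for q(-1):
  -3·q(-1) = -5
  q(-1) = 5/3.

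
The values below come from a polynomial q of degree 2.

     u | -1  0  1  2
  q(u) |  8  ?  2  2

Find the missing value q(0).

4

On equispaced nodes a degree-2 polynomial has vanishing third forward difference, so
  - q(-1) + 3·q(0) - 3·q(1) + q(2) = 0.
Substituting the known values and solving for q(0):
  3·q(0) = 12
  q(0) = 4.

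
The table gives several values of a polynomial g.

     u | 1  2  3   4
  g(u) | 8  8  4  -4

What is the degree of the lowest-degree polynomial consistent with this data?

Forward differences of the values at u = 1, 2, 3, 4:
  g  : 8  8  4  -4
  Δ  : 0  -4  -8
  Δ^2: -4  -4
  Δ^3: 0
The second differences are constant (-4) and nonzero, while all higher differences vanish, so the minimal degree is 2.

2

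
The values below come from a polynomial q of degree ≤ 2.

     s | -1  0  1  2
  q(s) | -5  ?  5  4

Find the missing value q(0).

On equispaced nodes a degree-2 polynomial has vanishing third forward difference, so
  - q(-1) + 3·q(0) - 3·q(1) + q(2) = 0.
Substituting the known values and solving for q(0):
  3·q(0) = 6
  q(0) = 2.

2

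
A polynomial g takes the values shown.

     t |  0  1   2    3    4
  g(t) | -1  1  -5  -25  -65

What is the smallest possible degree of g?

Forward differences of the values at t = 0, 1, 2, 3, 4:
  g  : -1  1  -5  -25  -65
  Δ  : 2  -6  -20  -40
  Δ^2: -8  -14  -20
  Δ^3: -6  -6
  Δ^4: 0
The third differences are constant (-6) and nonzero, while all higher differences vanish, so the minimal degree is 3.

3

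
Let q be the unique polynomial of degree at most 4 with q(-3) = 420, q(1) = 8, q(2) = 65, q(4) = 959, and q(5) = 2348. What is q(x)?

q(x) = 4x^4 - 2x^3 + 4x^2 - x + 3

Write q(x) = ax^4 + bx^3 + cx^2 + dx + e. Substituting each data point gives a linear system:
  81a - 27b + 9c - 3d + e = 420
  a + b + c + d + e = 8
  16a + 8b + 4c + 2d + e = 65
  256a + 64b + 16c + 4d + e = 959
  625a + 125b + 25c + 5d + e = 2348
Solving the system yields a = 4, b = -2, c = 4, d = -1, e = 3.
So q(x) = 4x^4 - 2x^3 + 4x^2 - x + 3.
Check: q(1) = 8. ✓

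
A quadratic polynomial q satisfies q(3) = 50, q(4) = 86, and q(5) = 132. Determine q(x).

Write q(x) = ax^2 + bx + c. Substituting each data point gives a linear system:
  9a + 3b + c = 50
  16a + 4b + c = 86
  25a + 5b + c = 132
Solving the system yields a = 5, b = 1, c = 2.
So q(x) = 5x² + x + 2.
Check: q(5) = 132. ✓

q(x) = 5x^2 + x + 2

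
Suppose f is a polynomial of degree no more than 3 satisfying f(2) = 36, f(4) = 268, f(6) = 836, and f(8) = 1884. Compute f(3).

119

Write f(x) = ax^3 + bx^2 + cx + d. Substituting each data point gives a linear system:
  8a + 4b + 2c + d = 36
  64a + 16b + 4c + d = 268
  216a + 36b + 6c + d = 836
  512a + 64b + 8c + d = 1884
Solving the system yields a = 3, b = 6, c = -4, d = -4.
So f(x) = 3x^3 + 6x^2 - 4x - 4.
Then f(3) = 119.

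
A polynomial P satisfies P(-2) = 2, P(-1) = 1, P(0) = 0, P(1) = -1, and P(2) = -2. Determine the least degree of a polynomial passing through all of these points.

1

Forward differences of the values at x = -2, -1, 0, 1, 2:
  P  : 2  1  0  -1  -2
  Δ  : -1  -1  -1  -1
  Δ^2: 0  0  0
  Δ^3: 0  0
  Δ^4: 0
The first differences are constant (-1) and nonzero, while all higher differences vanish, so the minimal degree is 1.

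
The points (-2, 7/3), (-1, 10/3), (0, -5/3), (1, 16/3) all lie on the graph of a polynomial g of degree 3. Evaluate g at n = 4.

Forward differences of the values at n = -2, -1, 0, 1:
  g  : 7/3  10/3  -5/3  16/3
  Δ  : 1  -5  7
  Δ^2: -6  12
  Δ^3: 18
The third differences are constant, confirming degree 3.
Interpolating (Newton forward form) and evaluating at n = 4 gives g(4) = 835/3.

835/3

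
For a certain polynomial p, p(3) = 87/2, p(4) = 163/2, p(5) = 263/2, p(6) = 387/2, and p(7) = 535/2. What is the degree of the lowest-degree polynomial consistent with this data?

2

Forward differences of the values at s = 3, 4, 5, 6, 7:
  p  : 87/2  163/2  263/2  387/2  535/2
  Δ  : 38  50  62  74
  Δ^2: 12  12  12
  Δ^3: 0  0
  Δ^4: 0
The second differences are constant (12) and nonzero, while all higher differences vanish, so the minimal degree is 2.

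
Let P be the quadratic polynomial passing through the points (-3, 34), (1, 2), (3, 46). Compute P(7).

254

Write P(n) = an^2 + bn + c. Substituting each data point gives a linear system:
  9a - 3b + c = 34
  a + b + c = 2
  9a + 3b + c = 46
Solving the system yields a = 5, b = 2, c = -5.
So P(n) = 5n^2 + 2n - 5.
Then P(7) = 254.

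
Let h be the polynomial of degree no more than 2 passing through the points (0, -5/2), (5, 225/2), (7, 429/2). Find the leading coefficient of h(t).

4

Write h(t) = at^2 + bt + c. Substituting each data point gives a linear system:
  c = -5/2
  25a + 5b + c = 225/2
  49a + 7b + c = 429/2
Solving the system yields a = 4, b = 3, c = -5/2.
So h(t) = 4t^2 + 3t - 5/2.
The leading coefficient is 4.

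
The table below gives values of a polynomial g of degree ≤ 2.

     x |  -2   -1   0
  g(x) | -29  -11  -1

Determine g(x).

g(x) = -4x^2 + 6x - 1

Write g(x) = ax^2 + bx + c. Substituting each data point gives a linear system:
  4a - 2b + c = -29
  a - b + c = -11
  c = -1
Solving the system yields a = -4, b = 6, c = -1.
So g(x) = -4x² + 6x - 1.
Check: g(-2) = -29. ✓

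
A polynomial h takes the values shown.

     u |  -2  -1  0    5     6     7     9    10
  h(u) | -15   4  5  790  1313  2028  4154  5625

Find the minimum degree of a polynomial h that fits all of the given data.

3

Divided differences on the nodes -2, -1, 0, 5, 6, 7, 9, 10:
  order 0: -15  4  5  790  1313  2028  4154  5625
  order 1: 19  1  157  523  715  1063  1471
  order 2: -9  26  61  96  116  136
  order 3: 5  5  5  5  5
  order 4: 0  0  0  0
  order 5: 0  0  0
  order 6: 0  0
  order 7: 0
The order-3 divided differences are all 5 (nonzero) and every higher order vanishes, so the data lies on a polynomial of degree exactly 3.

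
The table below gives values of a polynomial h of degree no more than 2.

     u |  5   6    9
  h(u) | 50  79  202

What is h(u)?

h(u) = 3u^2 - 4u - 5

Using the Lagrange interpolation formula with nodes 5, 6, 9:
  L_0(u) = (u - 6)(u - 9) / 4
  L_1(u) = (u - 5)(u - 9) / -3
  L_2(u) = (u - 5)(u - 6) / 12
Then h(u) = 50·L_0(u) + 79·L_1(u) + 202·L_2(u).
Expanding and collecting terms gives h(u) = 3u² - 4u - 5.
Check: h(5) = 50. ✓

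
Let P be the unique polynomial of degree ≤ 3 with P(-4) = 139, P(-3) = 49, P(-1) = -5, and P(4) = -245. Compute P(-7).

877

Write P(t) = at^3 + bt^2 + ct + d. Substituting each data point gives a linear system:
  -64a + 16b - 4c + d = 139
  -27a + 9b - 3c + d = 49
  -a + b - c + d = -5
  64a + 16b + 4c + d = -245
Solving the system yields a = -3, b = -3, c = 0, d = -5.
So P(t) = -3t³ - 3t² - 5.
Then P(-7) = 877.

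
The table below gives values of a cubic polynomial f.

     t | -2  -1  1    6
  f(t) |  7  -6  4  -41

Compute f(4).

19

Using the Lagrange interpolation formula with nodes -2, -1, 1, 6:
  L_0(t) = (t + 1)(t - 1)(t - 6) / -24
  L_1(t) = (t + 2)(t - 1)(t - 6) / 14
  L_2(t) = (t + 2)(t + 1)(t - 6) / -30
  L_3(t) = (t + 2)(t + 1)(t - 1) / 280
Then f(t) = 7·L_0(t) - 6·L_1(t) + 4·L_2(t) - 41·L_3(t).
Expanding and collecting terms gives f(t) = -t³ + 4t² + 6t - 5.
Evaluating at t = 4: f(4) = 19.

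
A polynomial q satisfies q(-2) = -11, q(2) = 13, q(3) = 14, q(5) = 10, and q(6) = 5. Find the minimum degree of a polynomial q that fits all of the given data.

2

Divided differences on the nodes -2, 2, 3, 5, 6:
  order 0: -11  13  14  10  5
  order 1: 6  1  -2  -5
  order 2: -1  -1  -1
  order 3: 0  0
  order 4: 0
The order-2 divided differences are all -1 (nonzero) and every higher order vanishes, so the data lies on a polynomial of degree exactly 2.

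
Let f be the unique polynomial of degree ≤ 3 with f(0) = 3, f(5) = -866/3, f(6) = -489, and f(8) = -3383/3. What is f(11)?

Write f(x) = ax^3 + bx^2 + cx + d. Substituting each data point gives a linear system:
  d = 3
  125a + 25b + 5c + d = -866/3
  216a + 36b + 6c + d = -489
  512a + 64b + 8c + d = -3383/3
Solving the system yields a = -2, b = -5/3, c = 0, d = 3.
So f(x) = -2x^3 - (5/3)x^2 + 3.
Then f(11) = -8582/3.

-8582/3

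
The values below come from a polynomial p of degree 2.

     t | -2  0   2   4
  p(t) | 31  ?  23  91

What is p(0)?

The 3 known points determine the degree-2 polynomial uniquely.
Write p(t) = at^2 + bt + c. Substituting each data point gives a linear system:
  4a - 2b + c = 31
  4a + 2b + c = 23
  16a + 4b + c = 91
Solving the system yields a = 6, b = -2, c = 3.
So p(t) = 6t^2 - 2t + 3.
Then p(0) = 3.

3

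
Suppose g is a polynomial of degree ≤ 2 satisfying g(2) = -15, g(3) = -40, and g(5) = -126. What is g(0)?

-1

Using the Lagrange interpolation formula with nodes 2, 3, 5:
  L_0(s) = (s - 3)(s - 5) / 3
  L_1(s) = (s - 2)(s - 5) / -2
  L_2(s) = (s - 2)(s - 3) / 6
Then g(s) = -15·L_0(s) - 40·L_1(s) - 126·L_2(s).
Expanding and collecting terms gives g(s) = -6s^2 + 5s - 1.
Evaluating at s = 0: g(0) = -1.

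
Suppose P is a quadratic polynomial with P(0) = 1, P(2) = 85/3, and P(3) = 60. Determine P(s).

Write P(s) = as^2 + bs + c. Substituting each data point gives a linear system:
  c = 1
  4a + 2b + c = 85/3
  9a + 3b + c = 60
Solving the system yields a = 6, b = 5/3, c = 1.
So P(s) = 6s² + (5/3)s + 1.
Check: P(2) = 85/3. ✓

P(s) = 6s^2 + (5/3)s + 1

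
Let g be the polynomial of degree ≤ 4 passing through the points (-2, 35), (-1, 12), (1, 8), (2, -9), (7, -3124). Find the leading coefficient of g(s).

Write g(s) = as^4 + bs^3 + cs^2 + ds + e. Substituting each data point gives a linear system:
  16a - 8b + 4c - 2d + e = 35
  a - b + c - d + e = 12
  a + b + c + d + e = 8
  16a + 8b + 4c + 2d + e = -9
  2401a + 343b + 49c + 7d + e = -3124
Solving the system yields a = -1, b = -3, c = 6, d = 1, e = 5.
So g(s) = -s^4 - 3s^3 + 6s^2 + s + 5.
The leading coefficient is -1.

-1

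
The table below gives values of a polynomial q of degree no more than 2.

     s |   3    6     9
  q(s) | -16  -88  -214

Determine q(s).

Using the Lagrange interpolation formula with nodes 3, 6, 9:
  L_0(s) = (s - 6)(s - 9) / 18
  L_1(s) = (s - 3)(s - 9) / -9
  L_2(s) = (s - 3)(s - 6) / 18
Then q(s) = -16·L_0(s) - 88·L_1(s) - 214·L_2(s).
Expanding and collecting terms gives q(s) = -3s^2 + 3s + 2.
Check: q(3) = -16. ✓

q(s) = -3s^2 + 3s + 2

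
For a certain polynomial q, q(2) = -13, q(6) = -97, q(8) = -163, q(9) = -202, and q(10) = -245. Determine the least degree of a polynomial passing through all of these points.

Divided differences on the nodes 2, 6, 8, 9, 10:
  order 0: -13  -97  -163  -202  -245
  order 1: -21  -33  -39  -43
  order 2: -2  -2  -2
  order 3: 0  0
  order 4: 0
The order-2 divided differences are all -2 (nonzero) and every higher order vanishes, so the data lies on a polynomial of degree exactly 2.

2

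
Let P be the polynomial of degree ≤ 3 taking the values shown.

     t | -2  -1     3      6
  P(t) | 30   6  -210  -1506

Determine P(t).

P(t) = -6t^3 - 6t^2 + 6

Write P(t) = at^3 + bt^2 + ct + d. Substituting each data point gives a linear system:
  -8a + 4b - 2c + d = 30
  -a + b - c + d = 6
  27a + 9b + 3c + d = -210
  216a + 36b + 6c + d = -1506
Solving the system yields a = -6, b = -6, c = 0, d = 6.
So P(t) = -6t^3 - 6t^2 + 6.
Check: P(3) = -210. ✓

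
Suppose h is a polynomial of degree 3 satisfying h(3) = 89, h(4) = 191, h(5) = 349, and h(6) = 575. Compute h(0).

Forward differences of the values at s = 3, 4, 5, 6:
  h  : 89  191  349  575
  Δ  : 102  158  226
  Δ^2: 56  68
  Δ^3: 12
The third differences are constant, confirming degree 3.
Interpolating (Newton forward form) and evaluating at s = 0 gives h(0) = -1.

-1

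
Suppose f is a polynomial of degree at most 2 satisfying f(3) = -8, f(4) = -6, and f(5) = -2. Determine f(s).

f(s) = s^2 - 5s - 2

Write f(s) = as^2 + bs + c. Substituting each data point gives a linear system:
  9a + 3b + c = -8
  16a + 4b + c = -6
  25a + 5b + c = -2
Solving the system yields a = 1, b = -5, c = -2.
So f(s) = s^2 - 5s - 2.
Check: f(3) = -8. ✓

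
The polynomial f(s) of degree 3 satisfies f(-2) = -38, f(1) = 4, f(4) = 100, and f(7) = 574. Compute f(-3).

Forward differences of the values at s = -2, 1, 4, 7:
  f  : -38  4  100  574
  Δ  : 42  96  474
  Δ^2: 54  378
  Δ^3: 324
The third differences are constant, confirming degree 3.
Interpolating (Newton forward form) and evaluating at s = -3 gives f(-3) = -96.

-96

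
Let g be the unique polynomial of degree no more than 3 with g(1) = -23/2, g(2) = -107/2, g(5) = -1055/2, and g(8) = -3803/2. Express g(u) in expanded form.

g(u) = -3u^3 - 5u^2 - 6u + 5/2

Write g(u) = au^3 + bu^2 + cu + d. Substituting each data point gives a linear system:
  a + b + c + d = -23/2
  8a + 4b + 2c + d = -107/2
  125a + 25b + 5c + d = -1055/2
  512a + 64b + 8c + d = -3803/2
Solving the system yields a = -3, b = -5, c = -6, d = 5/2.
So g(u) = -3u^3 - 5u^2 - 6u + 5/2.
Check: g(8) = -3803/2. ✓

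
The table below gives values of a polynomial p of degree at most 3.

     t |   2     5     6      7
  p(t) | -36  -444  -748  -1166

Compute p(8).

Write p(t) = at^3 + bt^2 + ct + d. Substituting each data point gives a linear system:
  8a + 4b + 2c + d = -36
  125a + 25b + 5c + d = -444
  216a + 36b + 6c + d = -748
  343a + 49b + 7c + d = -1166
Solving the system yields a = -3, b = -3, c = 2, d = -4.
So p(t) = -3t^3 - 3t^2 + 2t - 4.
Then p(8) = -1716.

-1716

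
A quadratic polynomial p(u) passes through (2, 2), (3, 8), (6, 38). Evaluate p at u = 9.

86

Using the Lagrange interpolation formula with nodes 2, 3, 6:
  L_0(u) = (u - 3)(u - 6) / 4
  L_1(u) = (u - 2)(u - 6) / -3
  L_2(u) = (u - 2)(u - 3) / 12
Then p(u) = 2·L_0(u) + 8·L_1(u) + 38·L_2(u).
Expanding and collecting terms gives p(u) = u^2 + u - 4.
Evaluating at u = 9: p(9) = 86.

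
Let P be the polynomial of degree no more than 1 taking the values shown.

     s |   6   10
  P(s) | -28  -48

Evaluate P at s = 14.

Write P(s) = as + b. Substituting each data point gives a linear system:
  6a + b = -28
  10a + b = -48
Solving the system yields a = -5, b = 2.
So P(s) = -5s + 2.
Then P(14) = -68.

-68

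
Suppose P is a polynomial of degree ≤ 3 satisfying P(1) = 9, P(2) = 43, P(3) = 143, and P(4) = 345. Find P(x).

P(x) = 6x^3 - 3x^2 + x + 5

Write P(x) = ax^3 + bx^2 + cx + d. Substituting each data point gives a linear system:
  a + b + c + d = 9
  8a + 4b + 2c + d = 43
  27a + 9b + 3c + d = 143
  64a + 16b + 4c + d = 345
Solving the system yields a = 6, b = -3, c = 1, d = 5.
So P(x) = 6x³ - 3x² + x + 5.
Check: P(2) = 43. ✓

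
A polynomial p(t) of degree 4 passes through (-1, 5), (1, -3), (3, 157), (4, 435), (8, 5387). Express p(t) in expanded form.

Write p(t) = at^4 + bt^3 + ct^2 + dt + e. Substituting each data point gives a linear system:
  a - b + c - d + e = 5
  a + b + c + d + e = -3
  81a + 27b + 9c + 3d + e = 157
  256a + 64b + 16c + 4d + e = 435
  4096a + 512b + 64c + 8d + e = 5387
Solving the system yields a = 1, b = 2, c = 5, d = -6, e = -5.
So p(t) = t⁴ + 2t³ + 5t² - 6t - 5.
Check: p(1) = -3. ✓

p(t) = t^4 + 2t^3 + 5t^2 - 6t - 5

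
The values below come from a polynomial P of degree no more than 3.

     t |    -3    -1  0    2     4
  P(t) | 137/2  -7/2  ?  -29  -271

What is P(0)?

The 4 known points determine the degree-3 polynomial uniquely.
Write P(t) = at^3 + bt^2 + ct + d. Substituting each data point gives a linear system:
  -27a + 9b - 3c + d = 137/2
  -a + b - c + d = -7/2
  8a + 4b + 2c + d = -29
  64a + 16b + 4c + d = -271
Solving the system yields a = -4, b = -5/2, c = 6, d = 1.
So P(t) = -4t³ - (5/2)t² + 6t + 1.
Then P(0) = 1.

1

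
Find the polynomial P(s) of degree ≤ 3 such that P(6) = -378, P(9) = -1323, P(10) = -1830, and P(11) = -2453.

Write P(s) = as^3 + bs^2 + cs + d. Substituting each data point gives a linear system:
  216a + 36b + 6c + d = -378
  729a + 81b + 9c + d = -1323
  1000a + 100b + 10c + d = -1830
  1331a + 121b + 11c + d = -2453
Solving the system yields a = -2, b = 2, c = -3, d = 0.
So P(s) = -2s^3 + 2s^2 - 3s.
Check: P(9) = -1323. ✓

P(s) = -2s^3 + 2s^2 - 3s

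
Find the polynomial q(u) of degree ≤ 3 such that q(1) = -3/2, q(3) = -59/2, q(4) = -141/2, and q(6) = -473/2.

q(u) = -u^3 - u^2 + 3u - 5/2

Write q(u) = au^3 + bu^2 + cu + d. Substituting each data point gives a linear system:
  a + b + c + d = -3/2
  27a + 9b + 3c + d = -59/2
  64a + 16b + 4c + d = -141/2
  216a + 36b + 6c + d = -473/2
Solving the system yields a = -1, b = -1, c = 3, d = -5/2.
So q(u) = -u³ - u² + 3u - 5/2.
Check: q(4) = -141/2. ✓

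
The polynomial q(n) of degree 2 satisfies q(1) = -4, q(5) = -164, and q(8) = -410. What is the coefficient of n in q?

-4

Write q(n) = an^2 + bn + c. Substituting each data point gives a linear system:
  a + b + c = -4
  25a + 5b + c = -164
  64a + 8b + c = -410
Solving the system yields a = -6, b = -4, c = 6.
So q(n) = -6n^2 - 4n + 6.
The coefficient of n is -4.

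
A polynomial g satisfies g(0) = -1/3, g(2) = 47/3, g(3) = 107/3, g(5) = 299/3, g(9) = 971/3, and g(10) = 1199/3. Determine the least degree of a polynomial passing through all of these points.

2

Divided differences on the nodes 0, 2, 3, 5, 9, 10:
  order 0: -1/3  47/3  107/3  299/3  971/3  1199/3
  order 1: 8  20  32  56  76
  order 2: 4  4  4  4
  order 3: 0  0  0
  order 4: 0  0
  order 5: 0
The order-2 divided differences are all 4 (nonzero) and every higher order vanishes, so the data lies on a polynomial of degree exactly 2.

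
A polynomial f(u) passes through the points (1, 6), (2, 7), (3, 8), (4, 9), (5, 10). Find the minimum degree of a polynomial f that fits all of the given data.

1

Forward differences of the values at u = 1, 2, 3, 4, 5:
  f  : 6  7  8  9  10
  Δ  : 1  1  1  1
  Δ^2: 0  0  0
  Δ^3: 0  0
  Δ^4: 0
The first differences are constant (1) and nonzero, while all higher differences vanish, so the minimal degree is 1.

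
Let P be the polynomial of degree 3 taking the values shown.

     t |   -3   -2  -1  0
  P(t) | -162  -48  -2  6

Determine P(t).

P(t) = 5t^3 - 4t^2 - t + 6

Using the Lagrange interpolation formula with nodes -3, -2, -1, 0:
  L_0(t) = (t + 2)(t + 1)t / -6
  L_1(t) = (t + 3)(t + 1)t / 2
  L_2(t) = (t + 3)(t + 2)t / -2
  L_3(t) = (t + 3)(t + 2)(t + 1) / 6
Then P(t) = -162·L_0(t) - 48·L_1(t) - 2·L_2(t) + 6·L_3(t).
Expanding and collecting terms gives P(t) = 5t^3 - 4t^2 - t + 6.
Check: P(-1) = -2. ✓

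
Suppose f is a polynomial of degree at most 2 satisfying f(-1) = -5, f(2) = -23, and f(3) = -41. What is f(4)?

-65

Using the Lagrange interpolation formula with nodes -1, 2, 3:
  L_0(u) = (u - 2)(u - 3) / 12
  L_1(u) = (u + 1)(u - 3) / -3
  L_2(u) = (u + 1)(u - 2) / 4
Then f(u) = -5·L_0(u) - 23·L_1(u) - 41·L_2(u).
Expanding and collecting terms gives f(u) = -3u^2 - 3u - 5.
Evaluating at u = 4: f(4) = -65.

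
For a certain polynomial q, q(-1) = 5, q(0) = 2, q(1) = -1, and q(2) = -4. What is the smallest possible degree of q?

Forward differences of the values at u = -1, 0, 1, 2:
  q  : 5  2  -1  -4
  Δ  : -3  -3  -3
  Δ^2: 0  0
  Δ^3: 0
The first differences are constant (-3) and nonzero, while all higher differences vanish, so the minimal degree is 1.

1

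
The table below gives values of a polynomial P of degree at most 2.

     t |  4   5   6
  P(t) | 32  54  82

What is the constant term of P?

4

Write P(t) = at^2 + bt + c. Substituting each data point gives a linear system:
  16a + 4b + c = 32
  25a + 5b + c = 54
  36a + 6b + c = 82
Solving the system yields a = 3, b = -5, c = 4.
So P(t) = 3t² - 5t + 4.
The constant term is 4.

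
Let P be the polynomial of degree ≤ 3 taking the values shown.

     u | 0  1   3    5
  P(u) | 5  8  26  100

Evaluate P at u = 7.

Write P(u) = au^3 + bu^2 + cu + d. Substituting each data point gives a linear system:
  d = 5
  a + b + c + d = 8
  27a + 9b + 3c + d = 26
  125a + 25b + 5c + d = 100
Solving the system yields a = 1, b = -2, c = 4, d = 5.
So P(u) = u³ - 2u² + 4u + 5.
Then P(7) = 278.

278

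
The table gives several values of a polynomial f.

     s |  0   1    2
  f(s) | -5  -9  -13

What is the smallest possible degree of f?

1

Forward differences of the values at s = 0, 1, 2:
  f  : -5  -9  -13
  Δ  : -4  -4
  Δ^2: 0
The first differences are constant (-4) and nonzero, while all higher differences vanish, so the minimal degree is 1.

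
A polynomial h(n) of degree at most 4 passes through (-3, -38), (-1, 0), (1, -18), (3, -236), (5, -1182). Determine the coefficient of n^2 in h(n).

Write h(n) = an^4 + bn^3 + cn^2 + dn + e. Substituting each data point gives a linear system:
  81a - 27b + 9c - 3d + e = -38
  a - b + c - d + e = 0
  a + b + c + d + e = -18
  81a + 27b + 9c + 3d + e = -236
  625a + 125b + 25c + 5d + e = -1182
Solving the system yields a = -1, b = -3, c = -6, d = -6, e = -2.
So h(n) = -n⁴ - 3n³ - 6n² - 6n - 2.
The coefficient of n^2 is -6.

-6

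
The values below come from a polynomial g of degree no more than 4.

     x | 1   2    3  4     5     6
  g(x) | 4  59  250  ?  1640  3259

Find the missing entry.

On equispaced nodes a degree-4 polynomial has vanishing fifth forward difference, so
  - g(1) + 5·g(2) - 10·g(3) + 10·g(4) - 5·g(5) + g(6) = 0.
Substituting the known values and solving for g(4):
  10·g(4) = 7150
  g(4) = 715.

715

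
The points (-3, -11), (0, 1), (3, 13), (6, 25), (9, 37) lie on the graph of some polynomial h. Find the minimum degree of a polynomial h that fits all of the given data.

1

Forward differences of the values at t = -3, 0, 3, 6, 9:
  h  : -11  1  13  25  37
  Δ  : 12  12  12  12
  Δ^2: 0  0  0
  Δ^3: 0  0
  Δ^4: 0
The first differences are constant (12) and nonzero, while all higher differences vanish, so the minimal degree is 1.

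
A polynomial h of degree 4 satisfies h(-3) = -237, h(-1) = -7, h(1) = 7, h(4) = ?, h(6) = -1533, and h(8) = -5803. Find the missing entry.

-167

The 5 known points determine the degree-4 polynomial uniquely.
Write h(x) = ax^4 + bx^3 + cx^2 + dx + e. Substituting each data point gives a linear system:
  81a - 27b + 9c - 3d + e = -237
  a - b + c - d + e = -7
  a + b + c + d + e = 7
  1296a + 216b + 36c + 6d + e = -1533
  4096a + 512b + 64c + 8d + e = -5803
Solving the system yields a = -2, b = 4, c = 5, d = 3, e = -3.
So h(x) = -2x^4 + 4x^3 + 5x^2 + 3x - 3.
Then h(4) = -167.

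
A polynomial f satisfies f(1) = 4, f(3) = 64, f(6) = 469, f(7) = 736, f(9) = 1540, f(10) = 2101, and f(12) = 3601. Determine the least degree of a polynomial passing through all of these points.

Divided differences on the nodes 1, 3, 6, 7, 9, 10, 12:
  order 0: 4  64  469  736  1540  2101  3601
  order 1: 30  135  267  402  561  750
  order 2: 21  33  45  53  63
  order 3: 2  2  2  2
  order 4: 0  0  0
  order 5: 0  0
  order 6: 0
The order-3 divided differences are all 2 (nonzero) and every higher order vanishes, so the data lies on a polynomial of degree exactly 3.

3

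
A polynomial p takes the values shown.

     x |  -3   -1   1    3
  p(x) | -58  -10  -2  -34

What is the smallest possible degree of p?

2

Forward differences of the values at x = -3, -1, 1, 3:
  p  : -58  -10  -2  -34
  Δ  : 48  8  -32
  Δ^2: -40  -40
  Δ^3: 0
The second differences are constant (-40) and nonzero, while all higher differences vanish, so the minimal degree is 2.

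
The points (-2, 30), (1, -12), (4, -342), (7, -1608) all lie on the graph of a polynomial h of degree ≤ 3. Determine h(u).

h(u) = -4u^3 - 4u^2 - 6u + 2

Using the Lagrange interpolation formula with nodes -2, 1, 4, 7:
  L_0(u) = (u - 1)(u - 4)(u - 7) / -162
  L_1(u) = (u + 2)(u - 4)(u - 7) / 54
  L_2(u) = (u + 2)(u - 1)(u - 7) / -54
  L_3(u) = (u + 2)(u - 1)(u - 4) / 162
Then h(u) = 30·L_0(u) - 12·L_1(u) - 342·L_2(u) - 1608·L_3(u).
Expanding and collecting terms gives h(u) = -4u³ - 4u² - 6u + 2.
Check: h(-2) = 30. ✓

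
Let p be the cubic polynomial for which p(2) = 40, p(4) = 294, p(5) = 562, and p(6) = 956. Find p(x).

p(x) = 4x^3 + 3x^2 - 3x + 2

Write p(x) = ax^3 + bx^2 + cx + d. Substituting each data point gives a linear system:
  8a + 4b + 2c + d = 40
  64a + 16b + 4c + d = 294
  125a + 25b + 5c + d = 562
  216a + 36b + 6c + d = 956
Solving the system yields a = 4, b = 3, c = -3, d = 2.
So p(x) = 4x^3 + 3x^2 - 3x + 2.
Check: p(6) = 956. ✓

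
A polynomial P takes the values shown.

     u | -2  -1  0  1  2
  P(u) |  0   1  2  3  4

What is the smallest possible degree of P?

Forward differences of the values at u = -2, -1, 0, 1, 2:
  P  : 0  1  2  3  4
  Δ  : 1  1  1  1
  Δ^2: 0  0  0
  Δ^3: 0  0
  Δ^4: 0
The first differences are constant (1) and nonzero, while all higher differences vanish, so the minimal degree is 1.

1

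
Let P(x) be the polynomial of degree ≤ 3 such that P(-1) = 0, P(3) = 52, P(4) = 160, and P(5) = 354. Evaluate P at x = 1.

-2

Using the Lagrange interpolation formula with nodes -1, 3, 4, 5:
  L_0(x) = (x - 3)(x - 4)(x - 5) / -120
  L_1(x) = (x + 1)(x - 4)(x - 5) / 8
  L_2(x) = (x + 1)(x - 3)(x - 5) / -5
  L_3(x) = (x + 1)(x - 3)(x - 4) / 12
Then P(x) = 0·L_0(x) + 52·L_1(x) + 160·L_2(x) + 354·L_3(x).
Expanding and collecting terms gives P(x) = 4x^3 - 5x^2 - 5x + 4.
Evaluating at x = 1: P(1) = -2.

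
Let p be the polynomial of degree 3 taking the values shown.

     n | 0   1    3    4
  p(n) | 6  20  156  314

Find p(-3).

Write p(n) = an^3 + bn^2 + cn + d. Substituting each data point gives a linear system:
  d = 6
  a + b + c + d = 20
  27a + 9b + 3c + d = 156
  64a + 16b + 4c + d = 314
Solving the system yields a = 3, b = 6, c = 5, d = 6.
So p(n) = 3n^3 + 6n^2 + 5n + 6.
Then p(-3) = -36.

-36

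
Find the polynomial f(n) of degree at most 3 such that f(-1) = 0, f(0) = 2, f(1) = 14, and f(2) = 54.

f(n) = 3n^3 + 5n^2 + 4n + 2

Write f(n) = an^3 + bn^2 + cn + d. Substituting each data point gives a linear system:
  -a + b - c + d = 0
  d = 2
  a + b + c + d = 14
  8a + 4b + 2c + d = 54
Solving the system yields a = 3, b = 5, c = 4, d = 2.
So f(n) = 3n^3 + 5n^2 + 4n + 2.
Check: f(1) = 14. ✓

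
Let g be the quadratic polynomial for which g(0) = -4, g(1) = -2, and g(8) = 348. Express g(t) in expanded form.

Using the Lagrange interpolation formula with nodes 0, 1, 8:
  L_0(t) = (t - 1)(t - 8) / 8
  L_1(t) = t(t - 8) / -7
  L_2(t) = t(t - 1) / 56
Then g(t) = -4·L_0(t) - 2·L_1(t) + 348·L_2(t).
Expanding and collecting terms gives g(t) = 6t² - 4t - 4.
Check: g(1) = -2. ✓

g(t) = 6t^2 - 4t - 4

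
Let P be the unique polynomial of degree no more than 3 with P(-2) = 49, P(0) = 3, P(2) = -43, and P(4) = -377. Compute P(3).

Using the Lagrange interpolation formula with nodes -2, 0, 2, 4:
  L_0(t) = t(t - 2)(t - 4) / -48
  L_1(t) = (t + 2)(t - 2)(t - 4) / 16
  L_2(t) = (t + 2)t(t - 4) / -16
  L_3(t) = (t + 2)t(t - 2) / 48
Then P(t) = 49·L_0(t) + 3·L_1(t) - 43·L_2(t) - 377·L_3(t).
Expanding and collecting terms gives P(t) = -6t^3 + t + 3.
Evaluating at t = 3: P(3) = -156.

-156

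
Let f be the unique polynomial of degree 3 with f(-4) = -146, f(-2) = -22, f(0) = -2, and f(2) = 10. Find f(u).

f(u) = 2u^3 - u^2 - 2

Write f(u) = au^3 + bu^2 + cu + d. Substituting each data point gives a linear system:
  -64a + 16b - 4c + d = -146
  -8a + 4b - 2c + d = -22
  d = -2
  8a + 4b + 2c + d = 10
Solving the system yields a = 2, b = -1, c = 0, d = -2.
So f(u) = 2u^3 - u^2 - 2.
Check: f(0) = -2. ✓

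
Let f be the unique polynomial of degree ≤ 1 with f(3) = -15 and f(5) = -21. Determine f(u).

Using the Lagrange interpolation formula with nodes 3, 5:
  L_0(u) = (u - 5) / -2
  L_1(u) = (u - 3) / 2
Then f(u) = -15·L_0(u) - 21·L_1(u).
Expanding and collecting terms gives f(u) = -3u - 6.
Check: f(5) = -21. ✓

f(u) = -3u - 6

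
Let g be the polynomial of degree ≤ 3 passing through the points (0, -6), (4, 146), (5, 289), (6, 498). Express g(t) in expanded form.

g(t) = 2t^3 + 3t^2 - 6t - 6

Write g(t) = at^3 + bt^2 + ct + d. Substituting each data point gives a linear system:
  d = -6
  64a + 16b + 4c + d = 146
  125a + 25b + 5c + d = 289
  216a + 36b + 6c + d = 498
Solving the system yields a = 2, b = 3, c = -6, d = -6.
So g(t) = 2t^3 + 3t^2 - 6t - 6.
Check: g(6) = 498. ✓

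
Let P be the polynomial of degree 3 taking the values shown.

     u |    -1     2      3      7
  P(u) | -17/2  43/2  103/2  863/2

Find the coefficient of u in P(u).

Write P(u) = au^3 + bu^2 + cu + d. Substituting each data point gives a linear system:
  -a + b - c + d = -17/2
  8a + 4b + 2c + d = 43/2
  27a + 9b + 3c + d = 103/2
  343a + 49b + 7c + d = 863/2
Solving the system yields a = 1, b = 1, c = 6, d = -5/2.
So P(u) = u^3 + u^2 + 6u - 5/2.
The coefficient of u is 6.

6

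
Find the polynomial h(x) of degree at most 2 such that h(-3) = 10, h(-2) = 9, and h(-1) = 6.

h(x) = -x^2 - 6x + 1

Write h(x) = ax^2 + bx + c. Substituting each data point gives a linear system:
  9a - 3b + c = 10
  4a - 2b + c = 9
  a - b + c = 6
Solving the system yields a = -1, b = -6, c = 1.
So h(x) = -x^2 - 6x + 1.
Check: h(-3) = 10. ✓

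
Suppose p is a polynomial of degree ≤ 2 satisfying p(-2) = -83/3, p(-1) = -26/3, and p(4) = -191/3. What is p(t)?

p(t) = -5t^2 + 4t + 1/3

Using the Lagrange interpolation formula with nodes -2, -1, 4:
  L_0(t) = (t + 1)(t - 4) / 6
  L_1(t) = (t + 2)(t - 4) / -5
  L_2(t) = (t + 2)(t + 1) / 30
Then p(t) = -83/3·L_0(t) - 26/3·L_1(t) - 191/3·L_2(t).
Expanding and collecting terms gives p(t) = -5t² + 4t + 1/3.
Check: p(4) = -191/3. ✓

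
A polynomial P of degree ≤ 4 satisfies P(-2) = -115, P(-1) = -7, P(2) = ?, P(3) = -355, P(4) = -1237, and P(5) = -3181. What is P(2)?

The 5 known points determine the degree-4 polynomial uniquely.
Write P(x) = ax^4 + bx^3 + cx^2 + dx + e. Substituting each data point gives a linear system:
  16a - 8b + 4c - 2d + e = -115
  a - b + c - d + e = -7
  81a + 27b + 9c + 3d + e = -355
  256a + 64b + 16c + 4d + e = -1237
  625a + 125b + 25c + 5d + e = -3181
Solving the system yields a = -6, b = 4, c = 3, d = -1, e = -1.
So P(x) = -6x^4 + 4x^3 + 3x^2 - x - 1.
Then P(2) = -55.

-55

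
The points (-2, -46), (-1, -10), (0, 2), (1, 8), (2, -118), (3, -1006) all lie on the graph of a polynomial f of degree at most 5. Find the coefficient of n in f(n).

6

Write f(n) = an^5 + bn^4 + cn^3 + dn^2 + en + k. Substituting each data point gives a linear system:
  -32a + 16b - 8c + 4d - 2e + k = -46
  -a + b - c + d - e + k = -10
  k = 2
  a + b + c + d + e + k = 8
  32a + 16b + 8c + 4d + 2e + k = -118
  243a + 81b + 27c + 9d + 3e + k = -1006
Solving the system yields a = -3, b = -6, c = 6, d = 3, e = 6, k = 2.
So f(n) = -3n⁵ - 6n⁴ + 6n³ + 3n² + 6n + 2.
The coefficient of n is 6.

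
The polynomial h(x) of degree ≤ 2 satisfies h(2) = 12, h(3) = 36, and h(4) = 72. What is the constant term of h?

0

Write h(x) = ax^2 + bx + c. Substituting each data point gives a linear system:
  4a + 2b + c = 12
  9a + 3b + c = 36
  16a + 4b + c = 72
Solving the system yields a = 6, b = -6, c = 0.
So h(x) = 6x² - 6x.
The constant term is 0.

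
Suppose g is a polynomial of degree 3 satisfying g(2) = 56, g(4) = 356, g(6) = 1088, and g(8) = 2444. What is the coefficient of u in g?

2

Write g(u) = au^3 + bu^2 + cu + d. Substituting each data point gives a linear system:
  8a + 4b + 2c + d = 56
  64a + 16b + 4c + d = 356
  216a + 36b + 6c + d = 1088
  512a + 64b + 8c + d = 2444
Solving the system yields a = 4, b = 6, c = 2, d = -4.
So g(u) = 4u^3 + 6u^2 + 2u - 4.
The coefficient of u is 2.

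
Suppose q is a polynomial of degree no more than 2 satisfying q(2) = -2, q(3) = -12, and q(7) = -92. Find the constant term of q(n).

6

Write q(n) = an^2 + bn + c. Substituting each data point gives a linear system:
  4a + 2b + c = -2
  9a + 3b + c = -12
  49a + 7b + c = -92
Solving the system yields a = -2, b = 0, c = 6.
So q(n) = -2n² + 6.
The constant term is 6.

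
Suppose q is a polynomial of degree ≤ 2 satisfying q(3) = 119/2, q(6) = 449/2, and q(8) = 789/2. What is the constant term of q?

Write q(s) = as^2 + bs + c. Substituting each data point gives a linear system:
  9a + 3b + c = 119/2
  36a + 6b + c = 449/2
  64a + 8b + c = 789/2
Solving the system yields a = 6, b = 1, c = 5/2.
So q(s) = 6s² + s + 5/2.
The constant term is 5/2.

5/2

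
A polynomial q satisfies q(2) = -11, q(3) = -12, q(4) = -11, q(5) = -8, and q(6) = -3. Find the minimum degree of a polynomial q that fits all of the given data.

2

Forward differences of the values at u = 2, 3, 4, 5, 6:
  q  : -11  -12  -11  -8  -3
  Δ  : -1  1  3  5
  Δ^2: 2  2  2
  Δ^3: 0  0
  Δ^4: 0
The second differences are constant (2) and nonzero, while all higher differences vanish, so the minimal degree is 2.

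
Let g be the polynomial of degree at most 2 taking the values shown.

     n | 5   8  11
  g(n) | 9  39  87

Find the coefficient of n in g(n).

-3

Write g(n) = an^2 + bn + c. Substituting each data point gives a linear system:
  25a + 5b + c = 9
  64a + 8b + c = 39
  121a + 11b + c = 87
Solving the system yields a = 1, b = -3, c = -1.
So g(n) = n² - 3n - 1.
The coefficient of n is -3.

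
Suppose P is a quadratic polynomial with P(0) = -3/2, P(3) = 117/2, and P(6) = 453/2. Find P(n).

Write P(n) = an^2 + bn + c. Substituting each data point gives a linear system:
  c = -3/2
  9a + 3b + c = 117/2
  36a + 6b + c = 453/2
Solving the system yields a = 6, b = 2, c = -3/2.
So P(n) = 6n^2 + 2n - 3/2.
Check: P(6) = 453/2. ✓

P(n) = 6n^2 + 2n - 3/2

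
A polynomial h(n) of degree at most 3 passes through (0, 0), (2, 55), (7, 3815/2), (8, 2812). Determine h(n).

h(n) = 5n^3 + 4n^2 - (1/2)n

Write h(n) = an^3 + bn^2 + cn + d. Substituting each data point gives a linear system:
  d = 0
  8a + 4b + 2c + d = 55
  343a + 49b + 7c + d = 3815/2
  512a + 64b + 8c + d = 2812
Solving the system yields a = 5, b = 4, c = -1/2, d = 0.
So h(n) = 5n³ + 4n² - (1/2)n.
Check: h(8) = 2812. ✓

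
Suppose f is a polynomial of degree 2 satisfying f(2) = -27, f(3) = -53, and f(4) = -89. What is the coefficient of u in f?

Write f(u) = au^2 + bu + c. Substituting each data point gives a linear system:
  4a + 2b + c = -27
  9a + 3b + c = -53
  16a + 4b + c = -89
Solving the system yields a = -5, b = -1, c = -5.
So f(u) = -5u² - u - 5.
The coefficient of u is -1.

-1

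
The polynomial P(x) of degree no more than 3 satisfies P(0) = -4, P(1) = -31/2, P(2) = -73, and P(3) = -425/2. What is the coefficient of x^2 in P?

-5

Write P(x) = ax^3 + bx^2 + cx + d. Substituting each data point gives a linear system:
  d = -4
  a + b + c + d = -31/2
  8a + 4b + 2c + d = -73
  27a + 9b + 3c + d = -425/2
Solving the system yields a = -6, b = -5, c = -1/2, d = -4.
So P(x) = -6x³ - 5x² - (1/2)x - 4.
The coefficient of x^2 is -5.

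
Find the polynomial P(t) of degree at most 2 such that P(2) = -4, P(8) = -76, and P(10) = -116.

P(t) = -t^2 - 2t + 4

Write P(t) = at^2 + bt + c. Substituting each data point gives a linear system:
  4a + 2b + c = -4
  64a + 8b + c = -76
  100a + 10b + c = -116
Solving the system yields a = -1, b = -2, c = 4.
So P(t) = -t² - 2t + 4.
Check: P(8) = -76. ✓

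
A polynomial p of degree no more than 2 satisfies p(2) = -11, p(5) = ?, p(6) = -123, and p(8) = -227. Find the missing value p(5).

-83

The 3 known points determine the degree-2 polynomial uniquely.
Write p(s) = as^2 + bs + c. Substituting each data point gives a linear system:
  4a + 2b + c = -11
  36a + 6b + c = -123
  64a + 8b + c = -227
Solving the system yields a = -4, b = 4, c = -3.
So p(s) = -4s² + 4s - 3.
Then p(5) = -83.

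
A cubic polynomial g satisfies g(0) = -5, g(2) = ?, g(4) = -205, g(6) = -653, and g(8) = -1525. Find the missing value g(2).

-37

On equispaced nodes a degree-3 polynomial has vanishing fourth forward difference, so
  g(0) - 4·g(2) + 6·g(4) - 4·g(6) + g(8) = 0.
Substituting the known values and solving for g(2):
  -4·g(2) = 148
  g(2) = -37.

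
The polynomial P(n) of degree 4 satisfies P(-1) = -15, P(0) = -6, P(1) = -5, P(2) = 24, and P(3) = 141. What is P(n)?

P(n) = n^4 + 4n^3 - 5n^2 + n - 6

Using the Lagrange interpolation formula with nodes -1, 0, 1, 2, 3:
  L_0(n) = n(n - 1)(n - 2)(n - 3) / 24
  L_1(n) = (n + 1)(n - 1)(n - 2)(n - 3) / -6
  L_2(n) = (n + 1)n(n - 2)(n - 3) / 4
  L_3(n) = (n + 1)n(n - 1)(n - 3) / -6
  L_4(n) = (n + 1)n(n - 1)(n - 2) / 24
Then P(n) = -15·L_0(n) - 6·L_1(n) - 5·L_2(n) + 24·L_3(n) + 141·L_4(n).
Expanding and collecting terms gives P(n) = n⁴ + 4n³ - 5n² + n - 6.
Check: P(2) = 24. ✓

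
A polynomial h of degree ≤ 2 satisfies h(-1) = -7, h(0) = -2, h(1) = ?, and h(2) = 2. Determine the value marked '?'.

1

On equispaced nodes a degree-2 polynomial has vanishing third forward difference, so
  - h(-1) + 3·h(0) - 3·h(1) + h(2) = 0.
Substituting the known values and solving for h(1):
  -3·h(1) = -3
  h(1) = 1.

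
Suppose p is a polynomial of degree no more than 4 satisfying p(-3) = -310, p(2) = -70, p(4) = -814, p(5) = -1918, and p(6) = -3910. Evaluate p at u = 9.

Using the Lagrange interpolation formula with nodes -3, 2, 4, 5, 6:
  L_0(u) = (u - 2)(u - 4)(u - 5)(u - 6) / 2520
  L_1(u) = (u + 3)(u - 4)(u - 5)(u - 6) / -120
  L_2(u) = (u + 3)(u - 2)(u - 5)(u - 6) / 28
  L_3(u) = (u + 3)(u - 2)(u - 4)(u - 6) / -24
  L_4(u) = (u + 3)(u - 2)(u - 4)(u - 5) / 72
Then p(u) = -310·L_0(u) - 70·L_1(u) - 814·L_2(u) - 1918·L_3(u) - 3910·L_4(u).
Expanding and collecting terms gives p(u) = -3u⁴ + u³ - 6u² - 4u + 2.
Evaluating at u = 9: p(9) = -19474.

-19474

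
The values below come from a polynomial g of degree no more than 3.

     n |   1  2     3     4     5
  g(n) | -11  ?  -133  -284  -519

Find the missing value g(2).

On equispaced nodes a degree-3 polynomial has vanishing fourth forward difference, so
  g(1) - 4·g(2) + 6·g(3) - 4·g(4) + g(5) = 0.
Substituting the known values and solving for g(2):
  -4·g(2) = 192
  g(2) = -48.

-48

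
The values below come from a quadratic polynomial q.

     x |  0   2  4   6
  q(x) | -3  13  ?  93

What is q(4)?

45

The 3 known points determine the degree-2 polynomial uniquely.
Write q(x) = ax^2 + bx + c. Substituting each data point gives a linear system:
  c = -3
  4a + 2b + c = 13
  36a + 6b + c = 93
Solving the system yields a = 2, b = 4, c = -3.
So q(x) = 2x² + 4x - 3.
Then q(4) = 45.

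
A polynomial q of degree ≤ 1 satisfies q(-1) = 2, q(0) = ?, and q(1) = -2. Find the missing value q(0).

The 2 known points determine the degree-1 polynomial uniquely.
Write q(x) = ax + b. Substituting each data point gives a linear system:
  -a + b = 2
  a + b = -2
Solving the system yields a = -2, b = 0.
So q(x) = -2x.
Then q(0) = 0.

0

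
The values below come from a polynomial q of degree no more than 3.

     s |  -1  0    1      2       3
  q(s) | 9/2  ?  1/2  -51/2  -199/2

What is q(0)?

5/2

The 4 known points determine the degree-3 polynomial uniquely.
Write q(s) = as^3 + bs^2 + cs + d. Substituting each data point gives a linear system:
  -a + b - c + d = 9/2
  a + b + c + d = 1/2
  8a + 4b + 2c + d = -51/2
  27a + 9b + 3c + d = -199/2
Solving the system yields a = -4, b = 0, c = 2, d = 5/2.
So q(s) = -4s^3 + 2s + 5/2.
Then q(0) = 5/2.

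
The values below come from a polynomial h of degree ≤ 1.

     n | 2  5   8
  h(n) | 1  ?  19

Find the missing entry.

10

On equispaced nodes a degree-1 polynomial has vanishing second forward difference, so
  h(2) - 2·h(5) + h(8) = 0.
Substituting the known values and solving for h(5):
  -2·h(5) = -20
  h(5) = 10.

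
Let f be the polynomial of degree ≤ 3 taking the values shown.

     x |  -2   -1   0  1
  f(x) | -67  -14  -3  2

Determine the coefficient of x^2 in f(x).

Write f(x) = ax^3 + bx^2 + cx + d. Substituting each data point gives a linear system:
  -8a + 4b - 2c + d = -67
  -a + b - c + d = -14
  d = -3
  a + b + c + d = 2
Solving the system yields a = 6, b = -3, c = 2, d = -3.
So f(x) = 6x^3 - 3x^2 + 2x - 3.
The coefficient of x^2 is -3.

-3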